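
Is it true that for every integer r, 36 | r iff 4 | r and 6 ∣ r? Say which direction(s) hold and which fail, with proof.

(⇒) If 36 ∣ r, write r = 36q. Since 36 = 9·4, r = 4·(9q), so 4 ∣ r; and since 36 = 6·6, r = 6·(6q), so 6 ∣ r.

(⇐) This fails: take r = 12. Both 4 ∣ 12 and 6 ∣ 12, yet 12 is not a multiple of 36 (since 12 = 0·36 + 12), so 36 ∤ 12.

Only the forward implication holds.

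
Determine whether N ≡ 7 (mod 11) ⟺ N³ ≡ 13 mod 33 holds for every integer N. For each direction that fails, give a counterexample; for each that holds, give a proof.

(⇒) fails; (⇐) holds.

(⇒) This fails: take N = 18. Then 18 ≡ 7 (mod 11), but 18³ = 5832 ≡ 24 (mod 33), not 13.

(⇐) Conversely, the residues r modulo 33 with r³ ≡ 13 (mod 33) are exactly {7}, and each is ≡ 7 (mod 11).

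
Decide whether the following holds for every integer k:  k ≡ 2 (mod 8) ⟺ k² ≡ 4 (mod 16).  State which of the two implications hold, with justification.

(→) Suppose k ≡ 2 (mod 8). Working modulo 16, k ∈ {2, 10}; for each such r, r² ≡ 4 (mod 16).

(←) This fails: take k = 6. Then 6² = 36 ≡ 4 (mod 16), yet 6 ≡ 6 (mod 8), not 2.

Only the forward direction holds.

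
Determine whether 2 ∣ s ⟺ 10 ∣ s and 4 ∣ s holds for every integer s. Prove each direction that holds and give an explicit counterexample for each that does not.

(⟹) This fails: take s = 2. Certainly 2 ∣ 2, but 10 ∤ 2.

(⟸) Suppose 10 ∣ s and 4 ∣ s. Any common multiple of 10 and 4 is a multiple of their lcm; here lcm(10, 4) = 10·4/gcd(10, 4) = 40/2 = 20, so 20 ∣ s. Since 2 ∣ 20, it follows that 2 ∣ s.

Not equivalent: only (⇐) holds.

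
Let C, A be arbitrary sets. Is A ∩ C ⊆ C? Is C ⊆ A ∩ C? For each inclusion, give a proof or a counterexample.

(⟹) Let x ∈ A ∩ C. Then x ∈ C ∩ A, from which x ∈ C.

(⟸) This inclusion fails. Take C = {1}, A = ∅; then 1 ∈ C but 1 ∉ A ∩ C.

(⊆) holds; (⊇) fails.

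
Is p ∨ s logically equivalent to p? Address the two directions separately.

The forward direction fails; the converse holds.

(⟹) This fails. Under s = T, p = F, the left side is true but the right side is false.

(⟸) Assume the antecedent. If s is true, p ∨ s reduces to true regardless of the other variables. If s is false, the antecedent forces (s = F, p = T), and p ∨ s holds there. Either way p ∨ s holds.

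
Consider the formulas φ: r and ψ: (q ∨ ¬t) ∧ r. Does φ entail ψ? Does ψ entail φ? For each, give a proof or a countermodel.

Converse. Assume the antecedent. If t is true, the antecedent forces (t = T, r = T, q = T), and r holds there. If t is false, the antecedent forces (t = F, r = T, q = F) or (t = F, r = T, q = T), and r holds there. Either way r holds.

Forward direction. This fails. Under t = T, r = T, q = F, the left side is true but the right side is false.

Only the converse holds.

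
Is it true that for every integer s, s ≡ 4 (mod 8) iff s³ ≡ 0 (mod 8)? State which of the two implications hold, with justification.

(⟹) Suppose s ≡ 4 (mod 8). Write s = 8j + 4. Then (8j + 4)³ = 512j³ + 768j² + 384j + 64 = 8(64j³ + 96j² + 48j + 8) + 0, so s³ ≡ 0 (mod 8).

(⟸) This fails: take s = 0. Then 0³ = 0 ≡ 0 (mod 8), yet 0 ≡ 0 (mod 8), not 4.

(⇒) holds; (⇐) fails.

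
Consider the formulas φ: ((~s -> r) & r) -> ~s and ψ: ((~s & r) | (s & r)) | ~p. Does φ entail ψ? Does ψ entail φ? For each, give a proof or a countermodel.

(⇒) This fails. Under s = F, r = F, p = T, the left side is true but the right side is false.

(⇐) This fails. Under s = T, r = T, p = F, the left side is false but the right side is true.

Neither direction holds.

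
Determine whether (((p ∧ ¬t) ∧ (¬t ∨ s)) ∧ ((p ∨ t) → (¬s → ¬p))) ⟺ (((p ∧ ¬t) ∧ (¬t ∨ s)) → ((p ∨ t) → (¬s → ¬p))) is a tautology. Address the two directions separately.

Forward direction. Assume the antecedent. If p is true, the antecedent forces (p = T, s = T, t = F), and the consequent holds there. If p is false, the antecedent cannot hold. Either way the consequent holds.

Converse. This fails. Under p = F, s = F, t = F, the left side is false but the right side is true.

Only the forward implication holds.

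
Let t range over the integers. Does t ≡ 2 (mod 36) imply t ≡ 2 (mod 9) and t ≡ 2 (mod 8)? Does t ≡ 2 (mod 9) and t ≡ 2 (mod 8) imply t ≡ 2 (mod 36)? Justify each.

[⇒] This fails: t = 38 gives 38 ≡ 2 (mod 36) but 38 ≡ 6 (mod 8), so the conjunction on the right does not hold.

[⇐] Conversely, if t ≡ 2 (mod 9) and t ≡ 2 (mod 8), then by the Chinese remainder theorem t ≡ 2 (mod 72). Since 2 ≡ 2 (mod 36) and 36 ∣ 72, we get t ≡ 2 (mod 36).

The forward direction fails; the converse holds.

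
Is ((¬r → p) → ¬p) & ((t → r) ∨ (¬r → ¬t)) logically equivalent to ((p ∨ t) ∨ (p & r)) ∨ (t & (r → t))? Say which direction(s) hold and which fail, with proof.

(→) This fails. Under p = F, t = F, r = F, the left side is true but the right side is false.

(←) This fails. Under p = T, t = F, r = F, the left side is false but the right side is true.

Neither implication holds.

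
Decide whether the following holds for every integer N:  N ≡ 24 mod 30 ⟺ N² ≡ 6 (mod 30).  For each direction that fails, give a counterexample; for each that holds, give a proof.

Only the forward direction holds.

Converse. This fails: take N = 6. Then 6² = 36 ≡ 6 (mod 30), yet 6 ≡ 6 (mod 30), not 24.

Forward direction. Suppose N ≡ 24 mod 30. Write N = 30j + 24. Then (30j + 24)² = 900j² + 1440j + 576 = 30(30j² + 48j + 19) + 6, so N² ≡ 6 (mod 30).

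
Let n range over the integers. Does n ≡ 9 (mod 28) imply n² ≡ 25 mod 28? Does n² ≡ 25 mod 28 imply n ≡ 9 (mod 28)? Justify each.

Forward direction. Suppose n ≡ 9 (mod 28). Write n = 28j + 9. Then (28j + 9)² = 784j² + 504j + 81 = 28(28j² + 18j + 2) + 25, so n² ≡ 25 (mod 28).

Converse. This fails: take n = 5. Then 5² = 25 ≡ 25 (mod 28), yet 5 ≡ 5 (mod 28), not 9.

The forward direction holds; the converse fails.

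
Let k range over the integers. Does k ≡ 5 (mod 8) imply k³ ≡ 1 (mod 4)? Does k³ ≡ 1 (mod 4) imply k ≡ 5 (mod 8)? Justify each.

Converse. This fails: take k = 1. Then 1³ = 1 ≡ 1 (mod 4), yet 1 ≡ 1 (mod 8), not 5.

Forward direction. Suppose k ≡ 5 (mod 8). Then k³ ≡ 5³ = 125 (mod 8), and since 4 ∣ 8, also k³ ≡ 1 (mod 4).

Not equivalent: only (⇒) holds.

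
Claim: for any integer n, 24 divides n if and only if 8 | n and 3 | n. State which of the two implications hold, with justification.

Both directions hold; the statement is true.

(←) Suppose 8 ∣ n and 3 ∣ n. Any common multiple of 8 and 3 is a multiple of their lcm; here gcd(8, 3) = 1, so lcm(8, 3) = 8·3 = 24, so 24 ∣ n.

(→) If 24 ∣ n, write n = 24q. Since 24 = 3·8, n = 8·(3q), so 8 ∣ n; and since 24 = 8·3, n = 3·(8q), so 3 ∣ n.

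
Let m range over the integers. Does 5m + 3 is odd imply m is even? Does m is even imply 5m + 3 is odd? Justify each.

Both implications hold.

[⇒] Suppose 5m + 3 is odd. Since 5 is odd, 5m and m have the same parity, so 5m + 3 ≡ m + 3 (mod 2). As 3 is odd, 5m + 3 is odd exactly when m is even. Thus m is even.

[⇐] Conversely, suppose m is even; write m = 2j. Then 5m + 3 = 5·(2j) + 3 = 2·5j + 3, which is odd.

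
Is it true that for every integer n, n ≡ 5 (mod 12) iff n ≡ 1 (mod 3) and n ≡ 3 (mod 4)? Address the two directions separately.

Forward direction. This fails: n = 5 gives 5 ≡ 5 (mod 12) but 5 ≡ 2 (mod 3), so the conjunction on the right does not hold.

Converse. This fails: n = 7 satisfies both congruences on the right (7 ≡ 1 mod 3 and 7 ≡ 3 mod 4) yet 7 ≡ 7 (mod 12), not 5.

Neither implication holds.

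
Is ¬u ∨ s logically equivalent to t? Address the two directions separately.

Forward direction. This fails. Under t = F, u = F, s = F, the left side is true but the right side is false.

Converse. This fails. Under t = T, u = T, s = F, the left side is false but the right side is true.

Both directions fail.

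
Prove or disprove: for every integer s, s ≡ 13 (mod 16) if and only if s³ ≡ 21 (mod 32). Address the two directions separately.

Not equivalent: only (⇐) holds.

(→) This fails: take s = 29. Then 29 ≡ 13 (mod 16), but 29³ = 24389 ≡ 5 (mod 32), not 21.

(←) Conversely, the residues r modulo 32 with r³ ≡ 21 (mod 32) are exactly {13}, and each is ≡ 13 (mod 16).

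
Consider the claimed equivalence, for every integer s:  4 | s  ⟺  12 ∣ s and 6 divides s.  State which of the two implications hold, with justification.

(←) Suppose 12 ∣ s and 6 ∣ s. Any common multiple of 12 and 6 is a multiple of their lcm; here lcm(12, 6) = 12·6/gcd(12, 6) = 72/6 = 12, so 12 ∣ s. Since 4 ∣ 12, it follows that 4 ∣ s.

(→) This fails: take s = 4. Certainly 4 ∣ 4, but 12 ∤ 4.

Only the reverse direction holds.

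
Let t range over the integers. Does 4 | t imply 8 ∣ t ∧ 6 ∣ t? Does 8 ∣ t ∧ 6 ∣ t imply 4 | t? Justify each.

The forward direction fails; the converse holds.

(→) This fails: take t = 4. Certainly 4 ∣ 4, but 8 ∤ 4.

(←) Suppose 8 ∣ t and 6 ∣ t. Any common multiple of 8 and 6 is a multiple of their lcm; here lcm(8, 6) = 8·6/gcd(8, 6) = 48/2 = 24, so 24 ∣ t. Since 4 ∣ 24, it follows that 4 ∣ t.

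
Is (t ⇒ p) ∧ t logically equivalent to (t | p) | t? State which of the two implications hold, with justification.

(→) Assume the antecedent. If p is true, (t | p) | t reduces to true regardless of the other variables. If p is false, the antecedent cannot hold. Either way (t | p) | t holds.

(←) This fails. Under p = T, t = F, the left side is false but the right side is true.

The forward direction holds; the converse fails.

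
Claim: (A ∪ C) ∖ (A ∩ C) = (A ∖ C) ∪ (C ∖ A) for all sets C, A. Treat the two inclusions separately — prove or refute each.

(⊆) Let x ∈ (A ∪ C) ∖ (A ∩ C). Then either x ∈ C and x ∉ A; or x ∈ A and x ∉ C. In each case x ∈ (A ∖ C) ∪ (C ∖ A), so (A ∪ C) ∖ (A ∩ C) ⊆ (A ∖ C) ∪ (C ∖ A).

(⊇) Let x ∈ (A ∖ C) ∪ (C ∖ A). Then either x ∈ C and x ∉ A; or x ∈ A and x ∉ C. In each case x ∈ (A ∪ C) ∖ (A ∩ C), so (A ∖ C) ∪ (C ∖ A) ⊆ (A ∪ C) ∖ (A ∩ C).

The two sets are equal.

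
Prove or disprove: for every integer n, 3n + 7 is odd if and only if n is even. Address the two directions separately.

Converse. Suppose n is even; write n = 2j. Then 3n + 7 = 3·(2j) + 7 = 2·3j + 7, which is odd.

Forward direction. Suppose 3n + 7 is odd. Since 3 is odd, 3n and n have the same parity, so 3n + 7 ≡ n + 7 (mod 2). As 7 is odd, 3n + 7 is odd exactly when n is even. Thus n is even.

Equivalent; both directions hold.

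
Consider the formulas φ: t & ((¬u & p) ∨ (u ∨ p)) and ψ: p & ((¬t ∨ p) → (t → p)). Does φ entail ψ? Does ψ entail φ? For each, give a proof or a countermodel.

(⇒) fails and (⇐) fails.

[⇒] This fails. Under u = T, t = T, p = F, the left side is true but the right side is false.

[⇐] This fails. Under u = F, t = F, p = T, the left side is false but the right side is true.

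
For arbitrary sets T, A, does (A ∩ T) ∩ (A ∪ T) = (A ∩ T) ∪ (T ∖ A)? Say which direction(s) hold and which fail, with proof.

(⟹) Let x ∈ (A ∩ T) ∩ (A ∪ T). Then x ∈ T ∩ A, from which x ∈ (A ∩ T) ∪ (T ∖ A).

(⟸) This inclusion fails. Take T = {1}, A = ∅; then 1 ∈ (A ∩ T) ∪ (T ∖ A) but 1 ∉ (A ∩ T) ∩ (A ∪ T).

(⊆) holds; (⊇) fails.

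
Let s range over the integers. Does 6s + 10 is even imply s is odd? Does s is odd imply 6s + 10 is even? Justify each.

(⇒) fails; (⇐) holds.

Converse. Suppose s is odd. Since 6 is even, 6s is even for every s, so 6s + 10 has the same parity as 10, which is even. Hence 6s + 10 is even.

Forward direction. This fails: take s = 0. Then 6s + 10 = 10, which is even, yet s = 0 is even, not odd.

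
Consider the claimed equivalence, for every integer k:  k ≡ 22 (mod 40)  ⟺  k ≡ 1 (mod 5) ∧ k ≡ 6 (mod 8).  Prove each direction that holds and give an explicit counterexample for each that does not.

Both directions fail.

Forward direction. This fails: k = 22 gives 22 ≡ 22 (mod 40) but 22 ≡ 2 (mod 5), so the conjunction on the right does not hold.

Converse. This fails: k = 6 satisfies both congruences on the right (6 ≡ 1 mod 5 and 6 ≡ 6 mod 8) yet 6 ≡ 6 (mod 40), not 22.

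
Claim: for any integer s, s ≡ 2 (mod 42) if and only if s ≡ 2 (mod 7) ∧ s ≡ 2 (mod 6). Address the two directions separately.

(⟹) Suppose s ≡ 2 (mod 42); write s = 42j + 2. Since 7 ∣ 42, reducing mod 7 gives s ≡ 2 (mod 7); since 6 ∣ 42, reducing mod 6 gives s ≡ 2 (mod 6).

(⟸) Conversely, if s ≡ 2 (mod 7) and s ≡ 2 (mod 6), then by the Chinese remainder theorem s ≡ 2 (mod 42). This is exactly s ≡ 2 (mod 42).

The biconditional holds.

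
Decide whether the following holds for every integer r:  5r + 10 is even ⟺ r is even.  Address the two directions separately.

Equivalent; both directions hold.

Forward direction. Suppose 5r + 10 is even. Since 5 is odd, 5r and r have the same parity, so 5r + 10 ≡ r + 10 (mod 2). As 10 is even, 5r + 10 is even exactly when r is even. Thus r is even.

Converse. Suppose r is even; write r = 2j. Then 5r + 10 = 5·(2j) + 10 = 2·5j + 10, which is even.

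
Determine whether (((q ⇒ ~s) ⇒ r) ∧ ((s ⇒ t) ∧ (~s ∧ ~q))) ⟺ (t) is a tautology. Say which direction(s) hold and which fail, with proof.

Forward direction. This fails. Under r = T, q = F, s = F, t = F, the left side is true but the right side is false.

Converse. This fails. Under r = F, q = F, s = F, t = T, the left side is false but the right side is true.

Both directions fail.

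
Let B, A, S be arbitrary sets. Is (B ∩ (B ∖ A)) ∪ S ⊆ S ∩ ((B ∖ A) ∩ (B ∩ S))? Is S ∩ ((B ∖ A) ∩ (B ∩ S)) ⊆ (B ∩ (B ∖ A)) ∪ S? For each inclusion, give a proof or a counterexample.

(⊇) Let x ∈ S ∩ ((B ∖ A) ∩ (B ∩ S)). Then x ∈ B ∩ S and x ∉ A, from which x ∈ (B ∩ (B ∖ A)) ∪ S.

(⊆) This inclusion fails. Take B = {1}, A = ∅, S = ∅; then 1 ∈ (B ∩ (B ∖ A)) ∪ S but 1 ∉ S ∩ ((B ∖ A) ∩ (B ∩ S)).

(⊆) fails; (⊇) holds.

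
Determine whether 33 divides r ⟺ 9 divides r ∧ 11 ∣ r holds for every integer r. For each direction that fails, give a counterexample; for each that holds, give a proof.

(→) This fails: take r = 33. Certainly 33 ∣ 33, but 9 ∤ 33.

(←) Suppose 9 ∣ r and 11 ∣ r. Any common multiple of 9 and 11 is a multiple of their lcm; here gcd(9, 11) = 1, so lcm(9, 11) = 9·11 = 99, so 99 ∣ r. Since 33 ∣ 99, it follows that 33 ∣ r.

The forward direction fails; the converse holds.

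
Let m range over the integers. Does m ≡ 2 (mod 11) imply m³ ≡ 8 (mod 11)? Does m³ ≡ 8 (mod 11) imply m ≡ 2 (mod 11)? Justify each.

Both directions hold.

Forward direction. Suppose m ≡ 2 (mod 11). Write m = 11j + 2. Then (11j + 2)³ = 1331j³ + 726j² + 132j + 8 = 11(121j³ + 66j² + 12j) + 8, so m³ ≡ 8 (mod 11).

Converse. Suppose m³ ≡ 8 (mod 11). The only residue r in {0, …, 10} with r³ ≡ 8 (mod 11) is r = 2, so m ≡ 2 (mod 11).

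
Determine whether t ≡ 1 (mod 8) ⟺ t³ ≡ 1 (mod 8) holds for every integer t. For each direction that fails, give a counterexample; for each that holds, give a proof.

(⟹) Suppose t ≡ 1 (mod 8). Write t = 8j + 1. Then (8j + 1)³ = 512j³ + 192j² + 24j + 1 = 8(64j³ + 24j² + 3j) + 1, so t³ ≡ 1 (mod 8).

(⟸) Conversely, suppose t³ ≡ 1 (mod 8). The only residue r in {0, …, 7} with r³ ≡ 1 (mod 8) is r = 1, so t ≡ 1 (mod 8).

Both directions hold.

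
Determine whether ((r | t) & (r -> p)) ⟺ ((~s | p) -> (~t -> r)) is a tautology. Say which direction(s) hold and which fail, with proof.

(⇒) holds; (⇐) fails.

(⇒) Assume the antecedent. If t is true, (~s | p) -> (~t -> r) reduces to true regardless of the other variables. If t is false, the antecedent forces (p = T, t = F, r = T, s = F) or (p = T, t = F, r = T, s = T), and (~s | p) -> (~t -> r) holds there. Either way (~s | p) -> (~t -> r) holds.

(⇐) This fails. Under p = F, t = F, r = T, s = F, the left side is false but the right side is true.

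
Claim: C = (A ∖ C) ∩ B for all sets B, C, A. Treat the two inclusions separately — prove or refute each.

Both inclusions fail.

Forward inclusion. This inclusion fails. Take B = ∅, C = {1}, A = ∅; then 1 ∈ C but 1 ∉ (A ∖ C) ∩ B.

Reverse inclusion. This inclusion fails. Take B = {1}, C = ∅, A = {1}; then 1 ∈ (A ∖ C) ∩ B but 1 ∉ C.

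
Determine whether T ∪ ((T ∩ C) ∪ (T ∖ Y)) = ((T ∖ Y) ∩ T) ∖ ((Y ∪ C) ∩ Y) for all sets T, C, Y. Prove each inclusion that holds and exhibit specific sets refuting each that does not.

The sets are not equal: only the reverse inclusion holds.

Forward inclusion. This inclusion fails. Take T = {1}, C = ∅, Y = {1}; then 1 ∈ T ∪ ((T ∩ C) ∪ (T ∖ Y)) but 1 ∉ ((T ∖ Y) ∩ T) ∖ ((Y ∪ C) ∩ Y).

Reverse inclusion. Let x ∈ ((T ∖ Y) ∩ T) ∖ ((Y ∪ C) ∩ Y). Then either x ∈ T and x ∉ C, Y; or x ∈ T ∩ C and x ∉ Y. In each case x ∈ T ∪ ((T ∩ C) ∪ (T ∖ Y)), so ((T ∖ Y) ∩ T) ∖ ((Y ∪ C) ∩ Y) ⊆ T ∪ ((T ∩ C) ∪ (T ∖ Y)).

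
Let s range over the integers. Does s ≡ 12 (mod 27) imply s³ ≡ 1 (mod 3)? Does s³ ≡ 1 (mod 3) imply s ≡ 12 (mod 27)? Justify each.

(⇒) This fails: take s = 12. Then 12 ≡ 12 (mod 27), but 12³ = 1728 ≡ 0 (mod 3), not 1.

(⇐) This fails: take s = 1. Then 1³ = 1 ≡ 1 (mod 3), yet 1 ≡ 1 (mod 27), not 12.

Neither direction holds.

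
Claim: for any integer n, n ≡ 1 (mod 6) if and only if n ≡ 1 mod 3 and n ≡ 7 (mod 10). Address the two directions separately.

Only the converse holds.

(⇒) This fails: n = 1 gives 1 ≡ 1 (mod 6) but 1 ≡ 1 (mod 10), so the conjunction on the right does not hold.

(⇐) Conversely, if n ≡ 1 (mod 3) and n ≡ 7 (mod 10), then by the Chinese remainder theorem n ≡ 7 (mod 30). Since 7 ≡ 1 (mod 6) and 6 ∣ 30, we get n ≡ 1 (mod 6).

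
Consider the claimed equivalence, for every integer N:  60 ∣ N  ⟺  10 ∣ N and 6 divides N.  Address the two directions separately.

(⇒) holds; (⇐) fails.

(⟹) If 60 ∣ N, write N = 60q. Since 60 = 6·10, N = 10·(6q), so 10 ∣ N; and since 60 = 10·6, N = 6·(10q), so 6 ∣ N.

(⟸) This fails: take N = 30. Both 10 ∣ 30 and 6 ∣ 30, yet 30 is not a multiple of 60 (since 30 = 0·60 + 30), so 60 ∤ 30.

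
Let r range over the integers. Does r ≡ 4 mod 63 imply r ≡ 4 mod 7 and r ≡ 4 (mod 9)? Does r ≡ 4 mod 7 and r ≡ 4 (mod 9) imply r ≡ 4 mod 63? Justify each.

(⟸) If r ≡ 4 (mod 7) and r ≡ 4 (mod 9), then by the Chinese remainder theorem r ≡ 4 (mod 63). This is exactly r ≡ 4 (mod 63).

(⟹) Suppose r ≡ 4 (mod 63); write r = 63j + 4. Since 7 ∣ 63, reducing mod 7 gives r ≡ 4 (mod 7); since 9 ∣ 63, reducing mod 9 gives r ≡ 4 (mod 9).

The biconditional holds.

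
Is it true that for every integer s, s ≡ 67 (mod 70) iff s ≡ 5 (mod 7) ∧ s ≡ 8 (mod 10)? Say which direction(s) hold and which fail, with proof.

[⇒] This fails: s = 67 gives 67 ≡ 67 (mod 70) but 67 ≡ 4 (mod 7), so the conjunction on the right does not hold.

[⇐] This fails: s = 68 satisfies both congruences on the right (68 ≡ 5 mod 7 and 68 ≡ 8 mod 10) yet 68 ≡ 68 (mod 70), not 67.

Neither direction holds.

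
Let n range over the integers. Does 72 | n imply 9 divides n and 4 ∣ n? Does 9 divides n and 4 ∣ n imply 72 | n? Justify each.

Not equivalent: only (⇒) holds.

(⟹) If 72 ∣ n, write n = 72q. Since 72 = 8·9, n = 9·(8q), so 9 ∣ n; and since 72 = 18·4, n = 4·(18q), so 4 ∣ n.

(⟸) This fails: take n = 36. Both 9 ∣ 36 and 4 ∣ 36, yet 36 is not a multiple of 72 (since 36 = 0·72 + 36), so 72 ∤ 36.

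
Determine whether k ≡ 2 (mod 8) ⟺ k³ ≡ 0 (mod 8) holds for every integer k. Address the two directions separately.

Only the forward implication holds.

(⇒) Suppose k ≡ 2 (mod 8). Write k = 8j + 2. Then (8j + 2)³ = 512j³ + 384j² + 96j + 8 = 8(64j³ + 48j² + 12j + 1) + 0, so k³ ≡ 0 (mod 8).

(⇐) This fails: take k = 0. Then 0³ = 0 ≡ 0 (mod 8), yet 0 ≡ 0 (mod 8), not 2.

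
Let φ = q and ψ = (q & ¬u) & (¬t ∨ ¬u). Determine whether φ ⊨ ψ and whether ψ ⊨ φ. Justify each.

Only the converse holds.

(⇐) Assume the antecedent. If q is true, q reduces to true regardless of the other variables. If q is false, the antecedent cannot hold. Either way q holds.

(⇒) This fails. Under q = T, u = T, t = F, the left side is true but the right side is false.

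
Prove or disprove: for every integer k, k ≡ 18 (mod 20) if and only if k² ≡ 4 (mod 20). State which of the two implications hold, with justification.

(⇒) holds; (⇐) fails.

(⇒) Suppose k ≡ 18 (mod 20). Write k = 20j + 18. Then (20j + 18)² = 400j² + 720j + 324 = 20(20j² + 36j + 16) + 4, so k² ≡ 4 (mod 20).

(⇐) This fails: take k = 2. Then 2² = 4 ≡ 4 (mod 20), yet 2 ≡ 2 (mod 20), not 18.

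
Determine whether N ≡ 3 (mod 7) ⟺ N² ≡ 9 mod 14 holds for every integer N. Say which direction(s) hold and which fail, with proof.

(⇒) This fails: take N = 10. Then 10 ≡ 3 (mod 7), but 10² = 100 ≡ 2 (mod 14), not 9.

(⇐) This fails: take N = 11. Then 11² = 121 ≡ 9 (mod 14), yet 11 ≡ 4 (mod 7), not 3.

(⇒) fails and (⇐) fails.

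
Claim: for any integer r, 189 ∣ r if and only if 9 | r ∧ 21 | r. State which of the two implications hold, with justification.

Only the forward direction holds.

[⇐] This fails: take r = 63. Both 9 ∣ 63 and 21 ∣ 63, yet 63 is not a multiple of 189 (since 63 = 0·189 + 63), so 189 ∤ 63.

[⇒] If 189 ∣ r, write r = 189q. Since 189 = 21·9, r = 9·(21q), so 9 ∣ r; and since 189 = 9·21, r = 21·(9q), so 21 ∣ r.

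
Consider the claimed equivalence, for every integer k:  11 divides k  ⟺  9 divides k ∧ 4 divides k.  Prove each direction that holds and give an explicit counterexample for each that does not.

(⇒) fails and (⇐) fails.

[⇒] This fails: take k = 11. Certainly 11 ∣ 11, but 9 ∤ 11.

[⇐] This fails: take k = 36. Both 9 ∣ 36 and 4 ∣ 36, yet 36 is not a multiple of 11 (since 36 = 3·11 + 3), so 11 ∤ 36.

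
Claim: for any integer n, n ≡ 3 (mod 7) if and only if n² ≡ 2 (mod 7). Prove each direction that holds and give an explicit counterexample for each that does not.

Only the forward implication holds.

(→) Suppose n ≡ 3 (mod 7). Write n = 7j + 3. Then (7j + 3)² = 49j² + 42j + 9 = 7(7j² + 6j + 1) + 2, so n² ≡ 2 (mod 7).

(←) This fails: take n = 4. Then 4² = 16 ≡ 2 (mod 7), yet 4 ≡ 4 (mod 7), not 3.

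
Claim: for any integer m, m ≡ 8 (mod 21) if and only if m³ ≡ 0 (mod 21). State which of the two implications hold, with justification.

[⇒] This fails: take m = 8. Then 8 ≡ 8 (mod 21), but 8³ = 512 ≡ 8 (mod 21), not 0.

[⇐] This fails: take m = 0. Then 0³ = 0 ≡ 0 (mod 21), yet 0 ≡ 0 (mod 21), not 8.

Neither direction holds.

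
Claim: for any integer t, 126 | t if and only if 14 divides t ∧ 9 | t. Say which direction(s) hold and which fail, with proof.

The biconditional holds.

(⇐) Suppose 14 ∣ t and 9 ∣ t. Any common multiple of 14 and 9 is a multiple of their lcm; here gcd(14, 9) = 1, so lcm(14, 9) = 14·9 = 126, so 126 ∣ t.

(⇒) If 126 ∣ t, write t = 126q. Since 126 = 9·14, t = 14·(9q), so 14 ∣ t; and since 126 = 14·9, t = 9·(14q), so 9 ∣ t.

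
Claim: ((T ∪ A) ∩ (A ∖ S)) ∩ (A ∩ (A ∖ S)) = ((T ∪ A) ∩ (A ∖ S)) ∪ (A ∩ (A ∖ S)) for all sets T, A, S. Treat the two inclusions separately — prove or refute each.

Forward inclusion. Let x ∈ ((T ∪ A) ∩ (A ∖ S)) ∩ (A ∩ (A ∖ S)). Then either x ∈ A and x ∉ T, S; or x ∈ T ∩ A and x ∉ S. In each case x ∈ ((T ∪ A) ∩ (A ∖ S)) ∪ (A ∩ (A ∖ S)), so ((T ∪ A) ∩ (A ∖ S)) ∩ (A ∩ (A ∖ S)) ⊆ ((T ∪ A) ∩ (A ∖ S)) ∪ (A ∩ (A ∖ S)).

Reverse inclusion. Let x ∈ ((T ∪ A) ∩ (A ∖ S)) ∪ (A ∩ (A ∖ S)). Then either x ∈ A and x ∉ T, S; or x ∈ T ∩ A and x ∉ S. In each case x ∈ ((T ∪ A) ∩ (A ∖ S)) ∩ (A ∩ (A ∖ S)), so ((T ∪ A) ∩ (A ∖ S)) ∪ (A ∩ (A ∖ S)) ⊆ ((T ∪ A) ∩ (A ∖ S)) ∩ (A ∩ (A ∖ S)).

Both inclusions hold.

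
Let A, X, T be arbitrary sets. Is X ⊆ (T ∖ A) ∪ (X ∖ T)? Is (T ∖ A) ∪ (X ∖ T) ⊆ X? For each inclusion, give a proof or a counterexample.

Neither inclusion holds.

Forward inclusion. This inclusion fails. Take A = {1}, X = {1}, T = {1}; then 1 ∈ X but 1 ∉ (T ∖ A) ∪ (X ∖ T).

Reverse inclusion. This inclusion fails. Take A = ∅, X = ∅, T = {1}; then 1 ∈ (T ∖ A) ∪ (X ∖ T) but 1 ∉ X.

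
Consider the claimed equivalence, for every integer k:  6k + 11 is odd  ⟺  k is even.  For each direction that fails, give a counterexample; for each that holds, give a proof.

Only the converse holds.

(→) This fails: take k = 3. Then 6k + 11 = 29, which is odd, yet k = 3 is odd, not even.

(←) Suppose k is even. Since 6 is even, 6k is even for every k, so 6k + 11 has the same parity as 11, which is odd. Hence 6k + 11 is odd.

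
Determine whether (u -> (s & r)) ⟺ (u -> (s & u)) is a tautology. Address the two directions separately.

(→) Assume the antecedent. If s is true, u -> (s & u) reduces to true regardless of the other variables. If s is false, the antecedent forces (s = F, u = F, r = F) or (s = F, u = F, r = T), and u -> (s & u) holds there. Either way u -> (s & u) holds.

(←) This fails. Under s = T, u = T, r = F, the left side is false but the right side is true.

Only the forward implication holds.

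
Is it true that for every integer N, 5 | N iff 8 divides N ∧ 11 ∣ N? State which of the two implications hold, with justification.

Neither direction holds.

(⇒) This fails: take N = 5. Certainly 5 ∣ 5, but 8 ∤ 5.

(⇐) This fails: take N = 88. Both 8 ∣ 88 and 11 ∣ 88, yet 88 is not a multiple of 5 (since 88 = 17·5 + 3), so 5 ∤ 88.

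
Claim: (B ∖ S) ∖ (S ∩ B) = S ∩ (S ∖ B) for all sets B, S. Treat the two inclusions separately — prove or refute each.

(⊆) This inclusion fails. Take B = {1}, S = ∅; then 1 ∈ (B ∖ S) ∖ (S ∩ B) but 1 ∉ S ∩ (S ∖ B).

(⊇) This inclusion fails. Take B = ∅, S = {1}; then 1 ∈ S ∩ (S ∖ B) but 1 ∉ (B ∖ S) ∖ (S ∩ B).

Both inclusions fail.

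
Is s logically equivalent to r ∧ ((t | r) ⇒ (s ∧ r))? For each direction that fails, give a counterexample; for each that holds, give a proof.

(⇐) Assume the antecedent. If r is true, the antecedent forces (r = T, s = T, t = F) or (r = T, s = T, t = T), and s holds there. If r is false, the antecedent cannot hold. Either way s holds.

(⇒) This fails. Under r = F, s = T, t = F, the left side is true but the right side is false.

Only the converse holds.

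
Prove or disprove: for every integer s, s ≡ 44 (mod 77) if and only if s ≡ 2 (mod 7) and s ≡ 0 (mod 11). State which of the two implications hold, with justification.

(→) Suppose s ≡ 44 (mod 77); write s = 77j + 44. Since 7 ∣ 77, reducing mod 7 gives s ≡ 44 ≡ 2 (mod 7); since 11 ∣ 77, reducing mod 11 gives s ≡ 44 ≡ 0 (mod 11).

(←) Conversely, if s ≡ 2 (mod 7) and s ≡ 0 (mod 11), then by the Chinese remainder theorem s ≡ 44 (mod 77). This is exactly s ≡ 44 (mod 77).

Both directions hold; the statement is true.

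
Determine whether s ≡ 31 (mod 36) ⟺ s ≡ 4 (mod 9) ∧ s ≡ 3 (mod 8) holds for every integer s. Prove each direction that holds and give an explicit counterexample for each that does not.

(⇒) This fails: s = 31 gives 31 ≡ 31 (mod 36) but 31 ≡ 7 (mod 8), so the conjunction on the right does not hold.

(⇐) Conversely, if s ≡ 4 (mod 9) and s ≡ 3 (mod 8), then by the Chinese remainder theorem s ≡ 67 (mod 72). Since 67 ≡ 31 (mod 36) and 36 ∣ 72, we get s ≡ 31 (mod 36).

Only the converse holds.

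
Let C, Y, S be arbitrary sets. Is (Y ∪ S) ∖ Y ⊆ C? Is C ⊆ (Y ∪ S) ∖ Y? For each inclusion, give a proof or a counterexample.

(⊆) fails and (⊇) fails.

Forward inclusion. This inclusion fails. Take C = ∅, Y = ∅, S = {1}; then 1 ∈ (Y ∪ S) ∖ Y but 1 ∉ C.

Reverse inclusion. This inclusion fails. Take C = {1}, Y = ∅, S = ∅; then 1 ∈ C but 1 ∉ (Y ∪ S) ∖ Y.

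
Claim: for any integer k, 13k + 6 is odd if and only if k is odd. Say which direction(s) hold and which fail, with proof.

Equivalent; both directions hold.

(⟹) Suppose 13k + 6 is odd. Since 13 is odd, 13k and k have the same parity, so 13k + 6 ≡ k + 6 (mod 2). As 6 is even, 13k + 6 is odd exactly when k is odd. Thus k is odd.

(⟸) Conversely, suppose k is odd; write k = 2j + 1. Then 13k + 6 = 13·(2j + 1) + 6 = 2·13j + 19, which is odd.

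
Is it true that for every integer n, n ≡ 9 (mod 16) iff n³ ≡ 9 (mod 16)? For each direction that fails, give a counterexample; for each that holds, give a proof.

Forward direction. Suppose n ≡ 9 (mod 16). Write n = 16j + 9. Then (16j + 9)³ = 4096j³ + 6912j² + 3888j + 729 = 16(256j³ + 432j² + 243j + 45) + 9, so n³ ≡ 9 (mod 16).

Converse. Suppose n³ ≡ 9 (mod 16). The only residue r in {0, …, 15} with r³ ≡ 9 (mod 16) is r = 9, so n ≡ 9 (mod 16).

Both directions hold; the statement is true.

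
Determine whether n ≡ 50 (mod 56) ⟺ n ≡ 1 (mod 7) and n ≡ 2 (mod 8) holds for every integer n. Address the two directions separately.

[⇒] Suppose n ≡ 50 (mod 56); write n = 56j + 50. Since 7 ∣ 56, reducing mod 7 gives n ≡ 50 ≡ 1 (mod 7); since 8 ∣ 56, reducing mod 8 gives n ≡ 50 ≡ 2 (mod 8).

[⇐] Conversely, if n ≡ 1 (mod 7) and n ≡ 2 (mod 8), then by the Chinese remainder theorem n ≡ 50 (mod 56). This is exactly n ≡ 50 (mod 56).

The biconditional holds.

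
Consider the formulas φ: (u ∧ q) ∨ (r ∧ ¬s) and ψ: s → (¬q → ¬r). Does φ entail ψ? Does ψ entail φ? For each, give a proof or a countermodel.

[⇐] This fails. Under u = F, r = F, s = F, q = F, the left side is false but the right side is true.

[⇒] Assume the antecedent. If s is true, the antecedent forces (u = T, r = F, s = T, q = T) or (u = T, r = T, s = T, q = T), and s → (¬q → ¬r) holds there. If s is false, s → (¬q → ¬r) reduces to true regardless of the other variables. Either way s → (¬q → ¬r) holds.

Only the forward implication holds.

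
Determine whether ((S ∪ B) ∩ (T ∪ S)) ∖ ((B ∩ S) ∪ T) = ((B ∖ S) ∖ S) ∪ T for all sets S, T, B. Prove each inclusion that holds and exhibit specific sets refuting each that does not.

(⊆) fails and (⊇) fails.

Forward inclusion. This inclusion fails. Take S = {1}, T = ∅, B = ∅; then 1 ∈ ((S ∪ B) ∩ (T ∪ S)) ∖ ((B ∩ S) ∪ T) but 1 ∉ ((B ∖ S) ∖ S) ∪ T.

Reverse inclusion. This inclusion fails. Take S = ∅, T = {1}, B = ∅; then 1 ∈ ((B ∖ S) ∖ S) ∪ T but 1 ∉ ((S ∪ B) ∩ (T ∪ S)) ∖ ((B ∩ S) ∪ T).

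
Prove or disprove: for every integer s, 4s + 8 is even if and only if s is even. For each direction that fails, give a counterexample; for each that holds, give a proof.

The forward direction fails; the converse holds.

Converse. Suppose s is even. Since 4 is even, 4s is even for every s, so 4s + 8 has the same parity as 8, which is even. Hence 4s + 8 is even.

Forward direction. This fails: take s = 7. Then 4s + 8 = 36, which is even, yet s = 7 is odd, not even.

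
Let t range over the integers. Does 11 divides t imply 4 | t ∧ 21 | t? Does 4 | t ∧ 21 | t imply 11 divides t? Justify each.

(→) This fails: take t = 11. Certainly 11 ∣ 11, but 4 ∤ 11.

(←) This fails: take t = 84. Both 4 ∣ 84 and 21 ∣ 84, yet 84 is not a multiple of 11 (since 84 = 7·11 + 7), so 11 ∤ 84.

Both directions fail.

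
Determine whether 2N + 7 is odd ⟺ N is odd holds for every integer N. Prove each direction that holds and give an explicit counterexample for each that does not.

Forward direction. This fails: take N = 0. Then 2N + 7 = 7, which is odd, yet N = 0 is even, not odd.

Converse. Suppose N is odd. Since 2 is even, 2N is even for every N, so 2N + 7 has the same parity as 7, which is odd. Hence 2N + 7 is odd.

The forward direction fails; the converse holds.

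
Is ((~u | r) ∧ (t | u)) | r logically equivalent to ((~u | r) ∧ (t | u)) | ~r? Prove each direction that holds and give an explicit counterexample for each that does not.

Neither direction holds.

(⇒) This fails. Under t = F, r = T, u = F, the left side is true but the right side is false.

(⇐) This fails. Under t = F, r = F, u = F, the left side is false but the right side is true.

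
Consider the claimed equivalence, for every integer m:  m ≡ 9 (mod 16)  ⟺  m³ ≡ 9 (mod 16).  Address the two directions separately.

Both directions hold; the statement is true.

Forward direction. Suppose m ≡ 9 (mod 16). Write m = 16j + 9. Then (16j + 9)³ = 4096j³ + 6912j² + 3888j + 729 = 16(256j³ + 432j² + 243j + 45) + 9, so m³ ≡ 9 (mod 16).

Converse. Suppose m³ ≡ 9 (mod 16). The only residue r in {0, …, 15} with r³ ≡ 9 (mod 16) is r = 9, so m ≡ 9 (mod 16).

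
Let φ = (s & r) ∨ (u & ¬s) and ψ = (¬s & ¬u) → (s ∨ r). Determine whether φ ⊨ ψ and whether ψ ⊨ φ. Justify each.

(→) Assume the antecedent. If s is true, (¬s & ¬u) → (s ∨ r) reduces to true regardless of the other variables. If s is false, the antecedent forces (s = F, r = F, u = T) or (s = F, r = T, u = T), and (¬s & ¬u) → (s ∨ r) holds there. Either way (¬s & ¬u) → (s ∨ r) holds.

(←) This fails. Under s = T, r = F, u = F, the left side is false but the right side is true.

The forward direction holds; the converse fails.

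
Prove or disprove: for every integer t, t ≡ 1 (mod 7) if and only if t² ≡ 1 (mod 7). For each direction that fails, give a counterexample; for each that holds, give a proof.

(⇒) Suppose t ≡ 1 (mod 7). Write t = 7j + 1. Then (7j + 1)² = 49j² + 14j + 1 = 7(7j² + 2j) + 1, so t² ≡ 1 (mod 7).

(⇐) This fails: take t = 6. Then 6² = 36 ≡ 1 (mod 7), yet 6 ≡ 6 (mod 7), not 1.

Only the forward direction holds.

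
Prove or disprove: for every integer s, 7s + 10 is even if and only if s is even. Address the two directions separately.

(⇒) Suppose 7s + 10 is even. Since 7 is odd, 7s and s have the same parity, so 7s + 10 ≡ s + 10 (mod 2). As 10 is even, 7s + 10 is even exactly when s is even. Thus s is even.

(⇐) Conversely, suppose s is even; write s = 2j. Then 7s + 10 = 7·(2j) + 10 = 2·7j + 10, which is even.

Equivalent; both directions hold.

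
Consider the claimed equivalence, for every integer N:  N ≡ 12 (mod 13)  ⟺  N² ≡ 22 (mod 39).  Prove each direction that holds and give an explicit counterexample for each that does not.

Neither implication holds.

Forward direction. This fails: take N = 12. Then 12 ≡ 12 (mod 13), but 12² = 144 ≡ 27 (mod 39), not 22.

Converse. This fails: take N = 10. Then 10² = 100 ≡ 22 (mod 39), yet 10 ≡ 10 (mod 13), not 12.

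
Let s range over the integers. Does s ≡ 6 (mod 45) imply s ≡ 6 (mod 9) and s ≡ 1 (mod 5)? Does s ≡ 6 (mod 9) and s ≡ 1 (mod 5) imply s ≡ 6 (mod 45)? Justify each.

Both implications hold.

(→) Suppose s ≡ 6 (mod 45); write s = 45j + 6. Since 9 ∣ 45, reducing mod 9 gives s ≡ 6 (mod 9); since 5 ∣ 45, reducing mod 5 gives s ≡ 6 ≡ 1 (mod 5).

(←) Conversely, if s ≡ 6 (mod 9) and s ≡ 1 (mod 5), then by the Chinese remainder theorem s ≡ 6 (mod 45). This is exactly s ≡ 6 (mod 45).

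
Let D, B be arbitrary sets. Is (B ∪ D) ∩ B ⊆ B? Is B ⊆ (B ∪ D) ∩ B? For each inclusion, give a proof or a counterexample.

The two sets are equal.

(⟸) Let x ∈ B. Then either x ∈ B and x ∉ D; or x ∈ D ∩ B. In each case x ∈ (B ∪ D) ∩ B, so B ⊆ (B ∪ D) ∩ B.

(⟹) Let x ∈ (B ∪ D) ∩ B. Then either x ∈ B and x ∉ D; or x ∈ D ∩ B. In each case x ∈ B, so (B ∪ D) ∩ B ⊆ B.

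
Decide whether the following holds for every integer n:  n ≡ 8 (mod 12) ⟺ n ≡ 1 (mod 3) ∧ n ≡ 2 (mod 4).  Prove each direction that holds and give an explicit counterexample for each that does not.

(⇒) fails and (⇐) fails.

(⟹) This fails: n = 8 gives 8 ≡ 8 (mod 12) but 8 ≡ 2 (mod 3), so the conjunction on the right does not hold.

(⟸) This fails: n = 10 satisfies both congruences on the right (10 ≡ 1 mod 3 and 10 ≡ 2 mod 4) yet 10 ≡ 10 (mod 12), not 8.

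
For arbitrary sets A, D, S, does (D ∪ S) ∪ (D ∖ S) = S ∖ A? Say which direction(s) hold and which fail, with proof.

Only the reverse inclusion holds.

Forward inclusion. This inclusion fails. Take A = ∅, D = {1}, S = ∅; then 1 ∈ (D ∪ S) ∪ (D ∖ S) but 1 ∉ S ∖ A.

Reverse inclusion. Let x ∈ S ∖ A. Then either x ∈ S and x ∉ A, D; or x ∈ D ∩ S and x ∉ A. In each case x ∈ (D ∪ S) ∪ (D ∖ S), so S ∖ A ⊆ (D ∪ S) ∪ (D ∖ S).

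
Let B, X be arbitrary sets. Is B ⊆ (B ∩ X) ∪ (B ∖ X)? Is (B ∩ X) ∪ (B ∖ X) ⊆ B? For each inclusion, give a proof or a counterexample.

(⊆) Let x ∈ B. Then either x ∈ B and x ∉ X; or x ∈ B ∩ X. In each case x ∈ (B ∩ X) ∪ (B ∖ X), so B ⊆ (B ∩ X) ∪ (B ∖ X).

(⊇) Let x ∈ (B ∩ X) ∪ (B ∖ X). Then either x ∈ B and x ∉ X; or x ∈ B ∩ X. In each case x ∈ B, so (B ∩ X) ∪ (B ∖ X) ⊆ B.

Both inclusions hold; the sets are equal.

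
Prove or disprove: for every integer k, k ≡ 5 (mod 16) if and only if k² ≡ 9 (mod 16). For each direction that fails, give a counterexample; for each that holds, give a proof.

(⇒) Suppose k ≡ 5 (mod 16). Write k = 16j + 5. Then (16j + 5)² = 256j² + 160j + 25 = 16(16j² + 10j + 1) + 9, so k² ≡ 9 (mod 16).

(⇐) This fails: take k = 3. Then 3² = 9 ≡ 9 (mod 16), yet 3 ≡ 3 (mod 16), not 5.

Only the forward direction holds.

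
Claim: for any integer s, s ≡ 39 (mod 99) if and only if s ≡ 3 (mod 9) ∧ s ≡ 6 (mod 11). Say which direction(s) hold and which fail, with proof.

The biconditional holds.

(⇒) Suppose s ≡ 39 (mod 99); write s = 99j + 39. Since 9 ∣ 99, reducing mod 9 gives s ≡ 39 ≡ 3 (mod 9); since 11 ∣ 99, reducing mod 11 gives s ≡ 39 ≡ 6 (mod 11).

(⇐) Conversely, if s ≡ 3 (mod 9) and s ≡ 6 (mod 11), then by the Chinese remainder theorem s ≡ 39 (mod 99). This is exactly s ≡ 39 (mod 99).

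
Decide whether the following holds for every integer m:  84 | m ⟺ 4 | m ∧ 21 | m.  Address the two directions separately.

(←) Suppose 4 ∣ m and 21 ∣ m. Any common multiple of 4 and 21 is a multiple of their lcm; here gcd(4, 21) = 1, so lcm(4, 21) = 4·21 = 84, so 84 ∣ m.

(→) If 84 ∣ m, write m = 84q. Since 84 = 21·4, m = 4·(21q), so 4 ∣ m; and since 84 = 4·21, m = 21·(4q), so 21 ∣ m.

Both directions hold; the statement is true.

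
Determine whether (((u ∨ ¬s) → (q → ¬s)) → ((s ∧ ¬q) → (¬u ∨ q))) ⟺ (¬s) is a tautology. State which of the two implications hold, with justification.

[⇐] Assume the antecedent. If u is true, the antecedent forces (u = T, s = F, q = F) or (u = T, s = F, q = T), and the consequent holds there. If u is false, the consequent reduces to true regardless of the other variables. Either way the consequent holds.

[⇒] This fails. Under u = F, s = T, q = F, the left side is true but the right side is false.

The forward direction fails; the converse holds.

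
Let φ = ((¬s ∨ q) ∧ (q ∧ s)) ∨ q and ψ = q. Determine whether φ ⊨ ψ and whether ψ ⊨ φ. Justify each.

(→) Assume the antecedent. If s is true, the antecedent forces (s = T, q = T), and q holds there. If s is false, the antecedent forces (s = F, q = T), and q holds there. Either way q holds.

(←) Assume the antecedent. If s is true, the antecedent forces (s = T, q = T), and ((¬s ∨ q) ∧ (q ∧ s)) ∨ q holds there. If s is false, the antecedent forces (s = F, q = T), and ((¬s ∨ q) ∧ (q ∧ s)) ∨ q holds there. Either way ((¬s ∨ q) ∧ (q ∧ s)) ∨ q holds.

The biconditional holds.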